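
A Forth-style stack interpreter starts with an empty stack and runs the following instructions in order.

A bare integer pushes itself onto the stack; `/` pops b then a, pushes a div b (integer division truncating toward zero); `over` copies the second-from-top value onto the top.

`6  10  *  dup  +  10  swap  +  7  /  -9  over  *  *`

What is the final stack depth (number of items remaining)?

6    -> 6
10   -> 6 10
*    -> 60
dup  -> 60 60
+    -> 120
10   -> 120 10
swap -> 10 120
+    -> 130
7    -> 130 7
/    -> 18
-9   -> 18 -9
over -> 18 -9 18
*    -> 18 -162
*    -> -2916

1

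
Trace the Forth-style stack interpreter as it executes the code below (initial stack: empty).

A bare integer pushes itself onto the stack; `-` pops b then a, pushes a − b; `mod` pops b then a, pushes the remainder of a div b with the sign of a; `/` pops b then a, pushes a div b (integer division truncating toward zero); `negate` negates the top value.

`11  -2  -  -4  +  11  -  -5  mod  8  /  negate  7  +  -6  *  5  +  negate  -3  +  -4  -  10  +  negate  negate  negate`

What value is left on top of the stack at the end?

-48

11     → [11]
-2     → [11, -2]
-      → [13]
-4     → [13, -4]
+      → [9]
11     → [9, 11]
-      → [-2]
-5     → [-2, -5]
mod    → [-2]
8      → [-2, 8]
/      → [0]
negate → [0]
7      → [0, 7]
+      → [7]
-6     → [7, -6]
*      → [-42]
5      → [-42, 5]
+      → [-37]
negate → [37]
-3     → [37, -3]
+      → [34]
-4     → [34, -4]
-      → [38]
10     → [38, 10]
+      → [48]
negate → [-48]
negate → [48]
negate → [-48]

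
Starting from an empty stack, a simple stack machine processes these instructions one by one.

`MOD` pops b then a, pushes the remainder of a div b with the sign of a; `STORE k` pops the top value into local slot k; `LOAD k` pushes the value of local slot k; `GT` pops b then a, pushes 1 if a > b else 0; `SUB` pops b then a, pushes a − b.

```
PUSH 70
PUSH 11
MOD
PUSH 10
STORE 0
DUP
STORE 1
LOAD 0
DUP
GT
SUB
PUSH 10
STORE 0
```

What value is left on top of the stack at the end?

4

PUSH 70 → [70]
PUSH 11 → [70, 11]
MOD     → [4]
PUSH 10 → [4, 10]
STORE 0 → [4]
DUP     → [4, 4]
STORE 1 → [4]
LOAD 0  → [4, 10]
DUP     → [4, 10, 10]
GT      → [4, 0]
SUB     → [4]
PUSH 10 → [4, 10]
STORE 0 → [4]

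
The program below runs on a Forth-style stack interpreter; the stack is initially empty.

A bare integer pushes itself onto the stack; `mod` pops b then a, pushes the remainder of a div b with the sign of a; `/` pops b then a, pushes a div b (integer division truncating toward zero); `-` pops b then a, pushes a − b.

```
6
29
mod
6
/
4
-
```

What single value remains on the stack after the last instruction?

6    [6]
29   [6, 29]
mod  [6]
6    [6, 6]
/    [1]
4    [1, 4]
-    [-3]

-3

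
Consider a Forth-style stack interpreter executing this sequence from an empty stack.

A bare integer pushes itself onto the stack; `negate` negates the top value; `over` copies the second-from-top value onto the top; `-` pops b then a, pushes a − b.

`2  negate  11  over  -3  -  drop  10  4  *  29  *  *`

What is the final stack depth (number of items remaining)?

2

2      : 2
negate : -2
11     : -2 11
over   : -2 11 -2
-3     : -2 11 -2 -3
-      : -2 11 1
drop   : -2 11
10     : -2 11 10
4      : -2 11 10 4
*      : -2 11 40
29     : -2 11 40 29
*      : -2 11 1160
*      : -2 12760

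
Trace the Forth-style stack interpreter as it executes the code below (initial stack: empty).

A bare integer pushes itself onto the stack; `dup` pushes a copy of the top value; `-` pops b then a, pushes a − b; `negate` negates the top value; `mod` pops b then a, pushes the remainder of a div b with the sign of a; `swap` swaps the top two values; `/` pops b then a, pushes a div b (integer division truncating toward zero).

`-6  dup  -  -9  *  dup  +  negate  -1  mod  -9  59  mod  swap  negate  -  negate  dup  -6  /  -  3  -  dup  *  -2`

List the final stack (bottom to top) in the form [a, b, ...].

[49, -2]

-6      [-6]
dup     [-6, -6]
-       [0]
-9      [0, -9]
*       [0]
dup     [0, 0]
+       [0]
negate  [0]
-1      [0, -1]
mod     [0]
-9      [0, -9]
59      [0, -9, 59]
mod     [0, -9]
swap    [-9, 0]
negate  [-9, 0]
-       [-9]
negate  [9]
dup     [9, 9]
-6      [9, 9, -6]
/       [9, -1]
-       [10]
3       [10, 3]
-       [7]
dup     [7, 7]
*       [49]
-2      [49, -2]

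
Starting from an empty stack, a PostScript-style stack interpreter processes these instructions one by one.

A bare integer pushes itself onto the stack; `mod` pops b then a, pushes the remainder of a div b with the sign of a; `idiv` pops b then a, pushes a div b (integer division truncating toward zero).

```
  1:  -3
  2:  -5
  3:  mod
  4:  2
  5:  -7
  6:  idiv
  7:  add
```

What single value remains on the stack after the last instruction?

-3   -> -3
-5   -> -3 -5
mod  -> -3
2    -> -3 2
-7   -> -3 2 -7
idiv -> -3 0
add  -> -3

-3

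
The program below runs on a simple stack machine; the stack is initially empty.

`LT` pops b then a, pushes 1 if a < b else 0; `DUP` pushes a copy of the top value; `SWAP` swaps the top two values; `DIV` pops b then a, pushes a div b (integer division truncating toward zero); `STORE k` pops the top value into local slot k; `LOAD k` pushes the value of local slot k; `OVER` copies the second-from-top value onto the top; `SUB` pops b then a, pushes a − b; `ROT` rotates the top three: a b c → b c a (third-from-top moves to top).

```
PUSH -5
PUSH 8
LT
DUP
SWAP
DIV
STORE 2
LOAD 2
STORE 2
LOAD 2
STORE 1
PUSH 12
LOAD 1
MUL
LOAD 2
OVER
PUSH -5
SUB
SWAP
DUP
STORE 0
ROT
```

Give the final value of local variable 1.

PUSH -5 -> [-5]
PUSH 8  -> [-5, 8]
LT      -> [1]
DUP     -> [1, 1]
SWAP    -> [1, 1]
DIV     -> [1]
STORE 2 -> []
LOAD 2  -> [1]
STORE 2 -> []
LOAD 2  -> [1]
STORE 1 -> []
PUSH 12 -> [12]
LOAD 1  -> [12, 1]
MUL     -> [12]
LOAD 2  -> [12, 1]
OVER    -> [12, 1, 12]
PUSH -5 -> [12, 1, 12, -5]
SUB     -> [12, 1, 17]
SWAP    -> [12, 17, 1]
DUP     -> [12, 17, 1, 1]
STORE 0 -> [12, 17, 1]
ROT     -> [17, 1, 12]

1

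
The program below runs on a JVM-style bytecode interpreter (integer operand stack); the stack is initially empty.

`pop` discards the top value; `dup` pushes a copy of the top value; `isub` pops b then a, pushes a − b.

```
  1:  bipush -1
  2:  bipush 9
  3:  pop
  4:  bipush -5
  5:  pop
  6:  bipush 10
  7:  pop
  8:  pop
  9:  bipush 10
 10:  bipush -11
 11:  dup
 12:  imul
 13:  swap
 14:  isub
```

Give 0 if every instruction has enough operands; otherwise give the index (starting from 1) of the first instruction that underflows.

0

bipush -1  → -1
bipush 9   → -1 9
pop        → -1
bipush -5  → -1 -5
pop        → -1
bipush 10  → -1 10
pop        → -1
pop        → (empty)
bipush 10  → 10
bipush -11 → 10 -11
dup        → 10 -11 -11
imul       → 10 121
swap       → 121 10
isub       → 111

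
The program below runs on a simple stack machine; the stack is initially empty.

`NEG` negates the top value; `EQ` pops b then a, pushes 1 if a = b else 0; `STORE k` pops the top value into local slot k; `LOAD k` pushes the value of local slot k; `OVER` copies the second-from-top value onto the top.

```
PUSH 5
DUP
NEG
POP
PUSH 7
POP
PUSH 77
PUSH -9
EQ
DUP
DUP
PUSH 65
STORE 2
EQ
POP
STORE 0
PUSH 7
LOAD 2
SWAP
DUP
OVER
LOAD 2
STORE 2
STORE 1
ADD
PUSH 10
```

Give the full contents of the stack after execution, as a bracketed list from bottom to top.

PUSH 5  -> [5]
DUP     -> [5, 5]
NEG     -> [5, -5]
POP     -> [5]
PUSH 7  -> [5, 7]
POP     -> [5]
PUSH 77 -> [5, 77]
PUSH -9 -> [5, 77, -9]
EQ      -> [5, 0]
DUP     -> [5, 0, 0]
DUP     -> [5, 0, 0, 0]
PUSH 65 -> [5, 0, 0, 0, 65]
STORE 2 -> [5, 0, 0, 0]
EQ      -> [5, 0, 1]
POP     -> [5, 0]
STORE 0 -> [5]
PUSH 7  -> [5, 7]
LOAD 2  -> [5, 7, 65]
SWAP    -> [5, 65, 7]
DUP     -> [5, 65, 7, 7]
OVER    -> [5, 65, 7, 7, 7]
LOAD 2  -> [5, 65, 7, 7, 7, 65]
STORE 2 -> [5, 65, 7, 7, 7]
STORE 1 -> [5, 65, 7, 7]
ADD     -> [5, 65, 14]
PUSH 10 -> [5, 65, 14, 10]

[5, 65, 14, 10]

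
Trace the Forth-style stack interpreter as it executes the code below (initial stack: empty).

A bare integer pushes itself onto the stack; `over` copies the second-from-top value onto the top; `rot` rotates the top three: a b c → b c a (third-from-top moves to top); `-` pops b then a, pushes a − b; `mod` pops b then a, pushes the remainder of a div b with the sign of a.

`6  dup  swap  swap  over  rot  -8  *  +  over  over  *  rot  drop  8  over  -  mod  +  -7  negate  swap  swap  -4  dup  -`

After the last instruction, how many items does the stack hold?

6      -> 6
dup    -> 6 6
swap   -> 6 6
swap   -> 6 6
over   -> 6 6 6
rot    -> 6 6 6
-8     -> 6 6 6 -8
*      -> 6 6 -48
+      -> 6 -42
over   -> 6 -42 6
over   -> 6 -42 6 -42
*      -> 6 -42 -252
rot    -> -42 -252 6
drop   -> -42 -252
8      -> -42 -252 8
over   -> -42 -252 8 -252
-      -> -42 -252 260
mod    -> -42 -252
+      -> -294
-7     -> -294 -7
negate -> -294 7
swap   -> 7 -294
swap   -> -294 7
-4     -> -294 7 -4
dup    -> -294 7 -4 -4
-      -> -294 7 0

3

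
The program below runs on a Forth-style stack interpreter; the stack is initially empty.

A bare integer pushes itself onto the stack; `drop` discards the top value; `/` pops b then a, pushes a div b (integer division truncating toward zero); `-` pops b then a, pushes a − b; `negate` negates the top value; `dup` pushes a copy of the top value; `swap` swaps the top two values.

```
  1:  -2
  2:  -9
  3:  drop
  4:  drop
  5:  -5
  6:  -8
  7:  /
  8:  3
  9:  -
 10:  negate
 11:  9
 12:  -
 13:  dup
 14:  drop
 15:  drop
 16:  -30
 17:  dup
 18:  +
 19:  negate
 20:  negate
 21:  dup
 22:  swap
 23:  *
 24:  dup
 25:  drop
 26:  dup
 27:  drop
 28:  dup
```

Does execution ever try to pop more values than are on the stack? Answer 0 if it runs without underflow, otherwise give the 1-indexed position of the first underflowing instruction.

-2     : [-2]
-9     : [-2, -9]
drop   : [-2]
drop   : []
-5     : [-5]
-8     : [-5, -8]
/      : [0]
3      : [0, 3]
-      : [-3]
negate : [3]
9      : [3, 9]
-      : [-6]
dup    : [-6, -6]
drop   : [-6]
drop   : []
-30    : [-30]
dup    : [-30, -30]
+      : [-60]
negate : [60]
negate : [-60]
dup    : [-60, -60]
swap   : [-60, -60]
*      : [3600]
dup    : [3600, 3600]
drop   : [3600]
dup    : [3600, 3600]
drop   : [3600]
dup    : [3600, 3600]

0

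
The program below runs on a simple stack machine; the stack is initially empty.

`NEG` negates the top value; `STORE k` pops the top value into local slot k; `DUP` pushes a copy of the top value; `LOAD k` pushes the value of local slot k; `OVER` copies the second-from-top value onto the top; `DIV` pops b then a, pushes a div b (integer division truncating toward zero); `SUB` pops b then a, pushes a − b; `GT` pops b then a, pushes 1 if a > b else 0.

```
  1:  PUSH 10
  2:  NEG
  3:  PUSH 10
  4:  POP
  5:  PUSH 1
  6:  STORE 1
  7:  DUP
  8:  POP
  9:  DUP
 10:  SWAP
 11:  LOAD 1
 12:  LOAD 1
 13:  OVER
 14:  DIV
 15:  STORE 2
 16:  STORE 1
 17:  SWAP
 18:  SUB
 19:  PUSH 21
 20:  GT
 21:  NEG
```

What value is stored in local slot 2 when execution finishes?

1

PUSH 10 -> 10
NEG     -> -10
PUSH 10 -> -10 10
POP     -> -10
PUSH 1  -> -10 1
STORE 1 -> -10
DUP     -> -10 -10
POP     -> -10
DUP     -> -10 -10
SWAP    -> -10 -10
LOAD 1  -> -10 -10 1
LOAD 1  -> -10 -10 1 1
OVER    -> -10 -10 1 1 1
DIV     -> -10 -10 1 1
STORE 2 -> -10 -10 1
STORE 1 -> -10 -10
SWAP    -> -10 -10
SUB     -> 0
PUSH 21 -> 0 21
GT      -> 0
NEG     -> 0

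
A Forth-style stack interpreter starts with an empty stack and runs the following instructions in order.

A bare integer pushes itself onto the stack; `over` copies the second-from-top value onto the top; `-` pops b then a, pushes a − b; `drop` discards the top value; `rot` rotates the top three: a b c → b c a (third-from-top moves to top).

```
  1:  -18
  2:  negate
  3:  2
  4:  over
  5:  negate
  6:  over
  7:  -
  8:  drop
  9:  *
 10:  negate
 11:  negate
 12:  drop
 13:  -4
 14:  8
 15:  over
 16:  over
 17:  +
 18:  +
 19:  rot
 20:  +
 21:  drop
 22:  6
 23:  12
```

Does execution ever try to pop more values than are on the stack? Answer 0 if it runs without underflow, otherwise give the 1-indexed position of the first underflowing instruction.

-18    -> -18
negate -> 18
2      -> 18 2
over   -> 18 2 18
negate -> 18 2 -18
over   -> 18 2 -18 2
-      -> 18 2 -20
drop   -> 18 2
*      -> 36
negate -> -36
negate -> 36
drop   -> (empty)
-4     -> -4
8      -> -4 8
over   -> -4 8 -4
over   -> -4 8 -4 8
+      -> -4 8 4
+      -> -4 12
rot  — needs 3 operands, stack has 2 → underflow

19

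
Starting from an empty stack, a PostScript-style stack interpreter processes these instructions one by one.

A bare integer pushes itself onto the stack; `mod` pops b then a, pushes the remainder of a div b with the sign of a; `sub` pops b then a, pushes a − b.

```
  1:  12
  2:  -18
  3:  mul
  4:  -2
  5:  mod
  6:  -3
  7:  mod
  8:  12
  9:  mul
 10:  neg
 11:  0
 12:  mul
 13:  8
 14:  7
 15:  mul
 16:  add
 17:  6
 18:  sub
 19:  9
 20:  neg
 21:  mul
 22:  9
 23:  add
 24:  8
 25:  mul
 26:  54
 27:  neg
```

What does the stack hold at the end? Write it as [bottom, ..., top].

[-3528, -54]

12  -> 12
-18 -> 12 -18
mul -> -216
-2  -> -216 -2
mod -> 0
-3  -> 0 -3
mod -> 0
12  -> 0 12
mul -> 0
neg -> 0
0   -> 0 0
mul -> 0
8   -> 0 8
7   -> 0 8 7
mul -> 0 56
add -> 56
6   -> 56 6
sub -> 50
9   -> 50 9
neg -> 50 -9
mul -> -450
9   -> -450 9
add -> -441
8   -> -441 8
mul -> -3528
54  -> -3528 54
neg -> -3528 -54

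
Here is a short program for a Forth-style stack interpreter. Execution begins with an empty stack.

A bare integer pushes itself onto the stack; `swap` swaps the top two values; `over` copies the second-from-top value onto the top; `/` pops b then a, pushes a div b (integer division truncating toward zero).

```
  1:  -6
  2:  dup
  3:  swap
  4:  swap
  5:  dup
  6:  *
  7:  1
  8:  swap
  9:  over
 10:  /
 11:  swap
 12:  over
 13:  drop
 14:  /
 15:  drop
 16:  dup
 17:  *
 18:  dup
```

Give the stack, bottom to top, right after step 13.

-6    -6
dup   -6 -6
swap  -6 -6
swap  -6 -6
dup   -6 -6 -6
*     -6 36
1     -6 36 1
swap  -6 1 36
over  -6 1 36 1
/     -6 1 36
swap  -6 36 1
over  -6 36 1 36
drop  -6 36 1

[-6, 36, 1]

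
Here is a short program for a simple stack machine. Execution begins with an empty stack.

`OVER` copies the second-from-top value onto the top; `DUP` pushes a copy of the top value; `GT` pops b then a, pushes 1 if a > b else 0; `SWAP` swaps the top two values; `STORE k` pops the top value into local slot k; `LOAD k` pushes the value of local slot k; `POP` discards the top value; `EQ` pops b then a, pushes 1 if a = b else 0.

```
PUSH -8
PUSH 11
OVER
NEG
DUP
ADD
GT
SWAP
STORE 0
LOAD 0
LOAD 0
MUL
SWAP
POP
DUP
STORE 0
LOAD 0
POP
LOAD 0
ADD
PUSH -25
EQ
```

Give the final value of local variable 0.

PUSH -8  : -8
PUSH 11  : -8 11
OVER     : -8 11 -8
NEG      : -8 11 8
DUP      : -8 11 8 8
ADD      : -8 11 16
GT       : -8 0
SWAP     : 0 -8
STORE 0  : 0
LOAD 0   : 0 -8
LOAD 0   : 0 -8 -8
MUL      : 0 64
SWAP     : 64 0
POP      : 64
DUP      : 64 64
STORE 0  : 64
LOAD 0   : 64 64
POP      : 64
LOAD 0   : 64 64
ADD      : 128
PUSH -25 : 128 -25
EQ       : 0

64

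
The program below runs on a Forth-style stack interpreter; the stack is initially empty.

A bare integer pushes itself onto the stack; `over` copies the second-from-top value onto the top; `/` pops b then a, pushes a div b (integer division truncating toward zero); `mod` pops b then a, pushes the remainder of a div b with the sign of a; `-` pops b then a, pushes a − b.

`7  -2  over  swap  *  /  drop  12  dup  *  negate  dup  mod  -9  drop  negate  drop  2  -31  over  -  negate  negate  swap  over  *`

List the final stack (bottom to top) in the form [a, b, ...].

[-33, -66]

7      → 7
-2     → 7 -2
over   → 7 -2 7
swap   → 7 7 -2
*      → 7 -14
/      → 0
drop   → (empty)
12     → 12
dup    → 12 12
*      → 144
negate → -144
dup    → -144 -144
mod    → 0
-9     → 0 -9
drop   → 0
negate → 0
drop   → (empty)
2      → 2
-31    → 2 -31
over   → 2 -31 2
-      → 2 -33
negate → 2 33
negate → 2 -33
swap   → -33 2
over   → -33 2 -33
*      → -33 -66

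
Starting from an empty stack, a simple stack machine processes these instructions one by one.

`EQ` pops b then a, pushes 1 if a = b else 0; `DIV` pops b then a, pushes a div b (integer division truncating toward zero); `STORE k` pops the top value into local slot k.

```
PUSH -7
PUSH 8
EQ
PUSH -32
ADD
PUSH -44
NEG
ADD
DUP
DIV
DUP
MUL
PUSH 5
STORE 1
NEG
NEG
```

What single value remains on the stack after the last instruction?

1

PUSH -7  -> -7
PUSH 8   -> -7 8
EQ       -> 0
PUSH -32 -> 0 -32
ADD      -> -32
PUSH -44 -> -32 -44
NEG      -> -32 44
ADD      -> 12
DUP      -> 12 12
DIV      -> 1
DUP      -> 1 1
MUL      -> 1
PUSH 5   -> 1 5
STORE 1  -> 1
NEG      -> -1
NEG      -> 1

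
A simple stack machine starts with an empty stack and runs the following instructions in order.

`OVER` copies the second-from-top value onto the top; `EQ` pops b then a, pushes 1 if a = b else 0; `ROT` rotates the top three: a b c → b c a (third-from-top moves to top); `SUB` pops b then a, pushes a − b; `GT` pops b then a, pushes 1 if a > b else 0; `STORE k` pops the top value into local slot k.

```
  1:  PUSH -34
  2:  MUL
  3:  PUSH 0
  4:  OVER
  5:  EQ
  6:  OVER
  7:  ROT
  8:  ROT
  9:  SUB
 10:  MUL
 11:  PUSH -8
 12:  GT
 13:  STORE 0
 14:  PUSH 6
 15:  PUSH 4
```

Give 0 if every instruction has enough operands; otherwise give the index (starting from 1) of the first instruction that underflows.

PUSH -34 → -34
MUL  — needs 2 operands, stack has 1 → underflow

2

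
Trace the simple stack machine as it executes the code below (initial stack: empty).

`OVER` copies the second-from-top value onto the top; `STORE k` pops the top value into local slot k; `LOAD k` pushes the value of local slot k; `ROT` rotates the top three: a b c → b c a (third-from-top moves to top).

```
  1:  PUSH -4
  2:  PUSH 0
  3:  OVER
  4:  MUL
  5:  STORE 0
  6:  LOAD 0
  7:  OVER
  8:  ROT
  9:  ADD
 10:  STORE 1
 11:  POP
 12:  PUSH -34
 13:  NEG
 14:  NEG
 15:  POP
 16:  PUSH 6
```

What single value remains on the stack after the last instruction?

PUSH -4   -4
PUSH 0    -4 0
OVER      -4 0 -4
MUL       -4 0
STORE 0   -4
LOAD 0    -4 0
OVER      -4 0 -4
ROT       0 -4 -4
ADD       0 -8
STORE 1   0
POP       (empty)
PUSH -34  -34
NEG       34
NEG       -34
POP       (empty)
PUSH 6    6

6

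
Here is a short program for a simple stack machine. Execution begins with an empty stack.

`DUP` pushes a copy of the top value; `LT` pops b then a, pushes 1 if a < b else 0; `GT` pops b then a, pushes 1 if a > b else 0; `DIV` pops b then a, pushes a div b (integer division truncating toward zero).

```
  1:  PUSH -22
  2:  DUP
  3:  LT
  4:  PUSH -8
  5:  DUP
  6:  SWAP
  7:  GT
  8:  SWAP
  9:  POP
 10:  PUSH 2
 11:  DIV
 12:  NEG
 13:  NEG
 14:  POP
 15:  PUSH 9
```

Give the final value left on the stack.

PUSH -22 -> [-22]
DUP      -> [-22, -22]
LT       -> [0]
PUSH -8  -> [0, -8]
DUP      -> [0, -8, -8]
SWAP     -> [0, -8, -8]
GT       -> [0, 0]
SWAP     -> [0, 0]
POP      -> [0]
PUSH 2   -> [0, 2]
DIV      -> [0]
NEG      -> [0]
NEG      -> [0]
POP      -> []
PUSH 9   -> [9]

9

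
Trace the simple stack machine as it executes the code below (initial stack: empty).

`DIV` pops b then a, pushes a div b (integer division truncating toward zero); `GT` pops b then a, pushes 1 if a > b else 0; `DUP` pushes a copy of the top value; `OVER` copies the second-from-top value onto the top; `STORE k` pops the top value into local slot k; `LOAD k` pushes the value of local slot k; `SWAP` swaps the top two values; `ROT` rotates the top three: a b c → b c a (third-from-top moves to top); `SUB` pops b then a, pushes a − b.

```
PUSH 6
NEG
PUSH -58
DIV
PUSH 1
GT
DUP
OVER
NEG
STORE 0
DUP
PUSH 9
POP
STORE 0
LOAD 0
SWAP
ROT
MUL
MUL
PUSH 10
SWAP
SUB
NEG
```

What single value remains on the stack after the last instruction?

PUSH 6   → [6]
NEG      → [-6]
PUSH -58 → [-6, -58]
DIV      → [0]
PUSH 1   → [0, 1]
GT       → [0]
DUP      → [0, 0]
OVER     → [0, 0, 0]
NEG      → [0, 0, 0]
STORE 0  → [0, 0]
DUP      → [0, 0, 0]
PUSH 9   → [0, 0, 0, 9]
POP      → [0, 0, 0]
STORE 0  → [0, 0]
LOAD 0   → [0, 0, 0]
SWAP     → [0, 0, 0]
ROT      → [0, 0, 0]
MUL      → [0, 0]
MUL      → [0]
PUSH 10  → [0, 10]
SWAP     → [10, 0]
SUB      → [10]
NEG      → [-10]

-10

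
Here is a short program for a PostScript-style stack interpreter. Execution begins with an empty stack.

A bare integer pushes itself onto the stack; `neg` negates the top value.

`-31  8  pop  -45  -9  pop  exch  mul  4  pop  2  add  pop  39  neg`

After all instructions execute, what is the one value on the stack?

-31  → [-31]
8    → [-31, 8]
pop  → [-31]
-45  → [-31, -45]
-9   → [-31, -45, -9]
pop  → [-31, -45]
exch → [-45, -31]
mul  → [1395]
4    → [1395, 4]
pop  → [1395]
2    → [1395, 2]
add  → [1397]
pop  → []
39   → [39]
neg  → [-39]

-39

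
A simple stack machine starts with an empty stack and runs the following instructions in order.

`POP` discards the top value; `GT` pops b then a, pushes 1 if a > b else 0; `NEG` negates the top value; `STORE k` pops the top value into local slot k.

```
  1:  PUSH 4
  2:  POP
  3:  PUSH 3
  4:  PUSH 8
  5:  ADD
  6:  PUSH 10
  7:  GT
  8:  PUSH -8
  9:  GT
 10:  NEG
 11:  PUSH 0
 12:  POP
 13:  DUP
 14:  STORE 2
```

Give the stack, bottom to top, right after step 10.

[-1]

PUSH 4  → [4]
POP     → []
PUSH 3  → [3]
PUSH 8  → [3, 8]
ADD     → [11]
PUSH 10 → [11, 10]
GT      → [1]
PUSH -8 → [1, -8]
GT      → [1]
NEG     → [-1]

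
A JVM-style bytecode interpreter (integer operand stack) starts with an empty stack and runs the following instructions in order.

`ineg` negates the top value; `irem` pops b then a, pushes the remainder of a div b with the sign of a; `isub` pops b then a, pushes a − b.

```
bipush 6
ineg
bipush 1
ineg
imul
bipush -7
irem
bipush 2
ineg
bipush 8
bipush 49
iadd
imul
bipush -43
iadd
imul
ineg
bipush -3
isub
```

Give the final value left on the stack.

945

bipush 6    6
ineg        -6
bipush 1    -6 1
ineg        -6 -1
imul        6
bipush -7   6 -7
irem        6
bipush 2    6 2
ineg        6 -2
bipush 8    6 -2 8
bipush 49   6 -2 8 49
iadd        6 -2 57
imul        6 -114
bipush -43  6 -114 -43
iadd        6 -157
imul        -942
ineg        942
bipush -3   942 -3
isub        945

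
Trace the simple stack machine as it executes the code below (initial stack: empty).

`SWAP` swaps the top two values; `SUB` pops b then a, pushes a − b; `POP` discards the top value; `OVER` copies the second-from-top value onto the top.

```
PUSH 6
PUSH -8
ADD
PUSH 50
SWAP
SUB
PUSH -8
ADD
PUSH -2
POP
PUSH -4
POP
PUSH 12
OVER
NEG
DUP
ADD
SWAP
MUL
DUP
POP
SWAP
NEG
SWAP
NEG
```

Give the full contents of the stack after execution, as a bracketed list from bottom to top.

[-44, 1056]

PUSH 6  : 6
PUSH -8 : 6 -8
ADD     : -2
PUSH 50 : -2 50
SWAP    : 50 -2
SUB     : 52
PUSH -8 : 52 -8
ADD     : 44
PUSH -2 : 44 -2
POP     : 44
PUSH -4 : 44 -4
POP     : 44
PUSH 12 : 44 12
OVER    : 44 12 44
NEG     : 44 12 -44
DUP     : 44 12 -44 -44
ADD     : 44 12 -88
SWAP    : 44 -88 12
MUL     : 44 -1056
DUP     : 44 -1056 -1056
POP     : 44 -1056
SWAP    : -1056 44
NEG     : -1056 -44
SWAP    : -44 -1056
NEG     : -44 1056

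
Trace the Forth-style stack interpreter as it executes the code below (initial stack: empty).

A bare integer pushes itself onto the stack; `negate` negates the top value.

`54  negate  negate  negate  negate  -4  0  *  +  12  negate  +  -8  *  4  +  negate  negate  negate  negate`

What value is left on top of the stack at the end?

54     : [54]
negate : [-54]
negate : [54]
negate : [-54]
negate : [54]
-4     : [54, -4]
0      : [54, -4, 0]
*      : [54, 0]
+      : [54]
12     : [54, 12]
negate : [54, -12]
+      : [42]
-8     : [42, -8]
*      : [-336]
4      : [-336, 4]
+      : [-332]
negate : [332]
negate : [-332]
negate : [332]
negate : [-332]

-332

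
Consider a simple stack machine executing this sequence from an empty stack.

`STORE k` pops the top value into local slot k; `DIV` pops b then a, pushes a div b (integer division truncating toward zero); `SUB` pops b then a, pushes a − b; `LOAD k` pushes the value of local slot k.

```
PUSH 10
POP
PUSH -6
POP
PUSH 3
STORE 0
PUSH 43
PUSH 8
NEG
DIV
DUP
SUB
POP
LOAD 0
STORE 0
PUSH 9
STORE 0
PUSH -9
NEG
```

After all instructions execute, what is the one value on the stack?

PUSH 10 → 10
POP     → (empty)
PUSH -6 → -6
POP     → (empty)
PUSH 3  → 3
STORE 0 → (empty)
PUSH 43 → 43
PUSH 8  → 43 8
NEG     → 43 -8
DIV     → -5
DUP     → -5 -5
SUB     → 0
POP     → (empty)
LOAD 0  → 3
STORE 0 → (empty)
PUSH 9  → 9
STORE 0 → (empty)
PUSH -9 → -9
NEG     → 9

9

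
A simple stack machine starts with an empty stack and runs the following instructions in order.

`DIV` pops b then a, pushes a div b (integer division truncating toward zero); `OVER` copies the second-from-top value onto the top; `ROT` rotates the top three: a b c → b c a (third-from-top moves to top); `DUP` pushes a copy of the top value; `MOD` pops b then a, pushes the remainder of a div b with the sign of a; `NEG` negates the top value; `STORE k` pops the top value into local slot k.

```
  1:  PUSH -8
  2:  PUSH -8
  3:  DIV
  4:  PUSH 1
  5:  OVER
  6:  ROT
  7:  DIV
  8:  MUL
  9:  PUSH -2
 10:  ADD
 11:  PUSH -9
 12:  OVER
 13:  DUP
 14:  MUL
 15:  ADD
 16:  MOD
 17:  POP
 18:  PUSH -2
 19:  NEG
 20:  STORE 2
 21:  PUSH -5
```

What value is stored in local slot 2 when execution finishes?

2

PUSH -8 -> [-8]
PUSH -8 -> [-8, -8]
DIV     -> [1]
PUSH 1  -> [1, 1]
OVER    -> [1, 1, 1]
ROT     -> [1, 1, 1]
DIV     -> [1, 1]
MUL     -> [1]
PUSH -2 -> [1, -2]
ADD     -> [-1]
PUSH -9 -> [-1, -9]
OVER    -> [-1, -9, -1]
DUP     -> [-1, -9, -1, -1]
MUL     -> [-1, -9, 1]
ADD     -> [-1, -8]
MOD     -> [-1]
POP     -> []
PUSH -2 -> [-2]
NEG     -> [2]
STORE 2 -> []
PUSH -5 -> [-5]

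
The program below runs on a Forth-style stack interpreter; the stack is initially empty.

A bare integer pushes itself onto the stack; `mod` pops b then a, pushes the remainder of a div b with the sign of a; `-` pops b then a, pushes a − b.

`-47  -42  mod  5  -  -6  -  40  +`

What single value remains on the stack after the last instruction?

-47  -47
-42  -47 -42
mod  -5
5    -5 5
-    -10
-6   -10 -6
-    -4
40   -4 40
+    36

36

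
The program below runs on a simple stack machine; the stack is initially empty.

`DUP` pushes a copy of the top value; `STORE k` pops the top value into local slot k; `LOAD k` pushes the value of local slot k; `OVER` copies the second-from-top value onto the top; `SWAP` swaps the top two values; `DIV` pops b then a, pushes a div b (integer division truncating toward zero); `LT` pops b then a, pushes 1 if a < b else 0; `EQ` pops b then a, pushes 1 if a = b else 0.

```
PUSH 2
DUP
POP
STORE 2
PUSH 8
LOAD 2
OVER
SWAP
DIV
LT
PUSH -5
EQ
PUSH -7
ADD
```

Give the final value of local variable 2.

PUSH 2  : [2]
DUP     : [2, 2]
POP     : [2]
STORE 2 : []
PUSH 8  : [8]
LOAD 2  : [8, 2]
OVER    : [8, 2, 8]
SWAP    : [8, 8, 2]
DIV     : [8, 4]
LT      : [0]
PUSH -5 : [0, -5]
EQ      : [0]
PUSH -7 : [0, -7]
ADD     : [-7]

2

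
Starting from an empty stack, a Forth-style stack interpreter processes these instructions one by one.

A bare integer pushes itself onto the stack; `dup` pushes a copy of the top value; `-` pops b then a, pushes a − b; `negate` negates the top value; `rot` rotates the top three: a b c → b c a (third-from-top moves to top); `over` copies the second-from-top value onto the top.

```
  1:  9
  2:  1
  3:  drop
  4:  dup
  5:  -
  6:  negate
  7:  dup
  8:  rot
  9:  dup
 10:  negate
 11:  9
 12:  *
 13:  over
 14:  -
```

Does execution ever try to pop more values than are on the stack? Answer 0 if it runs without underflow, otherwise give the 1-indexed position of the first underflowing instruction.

9      : [9]
1      : [9, 1]
drop   : [9]
dup    : [9, 9]
-      : [0]
negate : [0]
dup    : [0, 0]
rot  — needs 3 operands, stack has 2 → underflow

8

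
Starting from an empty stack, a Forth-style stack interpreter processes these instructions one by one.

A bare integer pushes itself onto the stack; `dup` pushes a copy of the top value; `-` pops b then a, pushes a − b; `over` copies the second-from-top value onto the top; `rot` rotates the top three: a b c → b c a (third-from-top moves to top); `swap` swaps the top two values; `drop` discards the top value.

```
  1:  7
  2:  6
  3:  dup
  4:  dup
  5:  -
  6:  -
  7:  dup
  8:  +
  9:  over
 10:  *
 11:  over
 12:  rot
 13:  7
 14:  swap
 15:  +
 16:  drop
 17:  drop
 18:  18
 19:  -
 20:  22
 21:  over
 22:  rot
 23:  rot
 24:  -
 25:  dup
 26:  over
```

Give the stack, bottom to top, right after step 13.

7    -> [7]
6    -> [7, 6]
dup  -> [7, 6, 6]
dup  -> [7, 6, 6, 6]
-    -> [7, 6, 0]
-    -> [7, 6]
dup  -> [7, 6, 6]
+    -> [7, 12]
over -> [7, 12, 7]
*    -> [7, 84]
over -> [7, 84, 7]
rot  -> [84, 7, 7]
7    -> [84, 7, 7, 7]

[84, 7, 7, 7]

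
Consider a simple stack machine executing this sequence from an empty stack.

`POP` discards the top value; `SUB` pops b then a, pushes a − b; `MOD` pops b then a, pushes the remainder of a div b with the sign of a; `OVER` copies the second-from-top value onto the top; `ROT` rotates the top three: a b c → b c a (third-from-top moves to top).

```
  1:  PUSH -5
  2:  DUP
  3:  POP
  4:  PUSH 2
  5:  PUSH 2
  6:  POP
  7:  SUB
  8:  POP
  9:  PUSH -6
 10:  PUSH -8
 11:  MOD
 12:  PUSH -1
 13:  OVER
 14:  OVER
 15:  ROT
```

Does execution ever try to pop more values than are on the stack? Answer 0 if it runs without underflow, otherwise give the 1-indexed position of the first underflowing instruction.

0

PUSH -5 -> -5
DUP     -> -5 -5
POP     -> -5
PUSH 2  -> -5 2
PUSH 2  -> -5 2 2
POP     -> -5 2
SUB     -> -7
POP     -> (empty)
PUSH -6 -> -6
PUSH -8 -> -6 -8
MOD     -> -6
PUSH -1 -> -6 -1
OVER    -> -6 -1 -6
OVER    -> -6 -1 -6 -1
ROT     -> -6 -6 -1 -1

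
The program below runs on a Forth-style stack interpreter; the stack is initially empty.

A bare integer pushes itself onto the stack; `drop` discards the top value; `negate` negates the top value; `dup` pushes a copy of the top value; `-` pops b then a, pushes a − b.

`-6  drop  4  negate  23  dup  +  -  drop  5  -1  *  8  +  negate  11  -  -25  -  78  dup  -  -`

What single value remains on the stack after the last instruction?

11

-6      -6
drop    (empty)
4       4
negate  -4
23      -4 23
dup     -4 23 23
+       -4 46
-       -50
drop    (empty)
5       5
-1      5 -1
*       -5
8       -5 8
+       3
negate  -3
11      -3 11
-       -14
-25     -14 -25
-       11
78      11 78
dup     11 78 78
-       11 0
-       11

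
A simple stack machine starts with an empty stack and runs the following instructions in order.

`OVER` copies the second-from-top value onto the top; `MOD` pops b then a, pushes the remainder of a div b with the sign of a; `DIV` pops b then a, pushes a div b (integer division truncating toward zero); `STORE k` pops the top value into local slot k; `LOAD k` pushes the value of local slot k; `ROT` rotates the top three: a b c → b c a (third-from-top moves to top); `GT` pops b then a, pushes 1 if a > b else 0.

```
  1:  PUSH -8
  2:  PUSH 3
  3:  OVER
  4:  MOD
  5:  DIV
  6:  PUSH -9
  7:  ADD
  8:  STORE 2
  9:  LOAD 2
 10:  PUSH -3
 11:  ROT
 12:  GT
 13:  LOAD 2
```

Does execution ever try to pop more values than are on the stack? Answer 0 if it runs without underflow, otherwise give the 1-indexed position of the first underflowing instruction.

PUSH -8 -> -8
PUSH 3  -> -8 3
OVER    -> -8 3 -8
MOD     -> -8 3
DIV     -> -2
PUSH -9 -> -2 -9
ADD     -> -11
STORE 2 -> (empty)
LOAD 2  -> -11
PUSH -3 -> -11 -3
ROT  — needs 3 operands, stack has 2 → underflow

11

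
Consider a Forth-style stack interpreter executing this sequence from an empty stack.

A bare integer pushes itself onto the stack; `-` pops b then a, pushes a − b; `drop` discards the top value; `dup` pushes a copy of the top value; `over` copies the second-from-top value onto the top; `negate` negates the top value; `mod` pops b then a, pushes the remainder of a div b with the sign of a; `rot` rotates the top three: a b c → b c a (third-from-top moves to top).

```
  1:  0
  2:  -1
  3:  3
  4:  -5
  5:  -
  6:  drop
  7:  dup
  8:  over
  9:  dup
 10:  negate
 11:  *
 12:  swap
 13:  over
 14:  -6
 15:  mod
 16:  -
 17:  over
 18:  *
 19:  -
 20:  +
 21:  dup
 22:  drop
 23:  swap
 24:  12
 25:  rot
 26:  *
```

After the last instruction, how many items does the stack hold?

2

0      -> 0
-1     -> 0 -1
3      -> 0 -1 3
-5     -> 0 -1 3 -5
-      -> 0 -1 8
drop   -> 0 -1
dup    -> 0 -1 -1
over   -> 0 -1 -1 -1
dup    -> 0 -1 -1 -1 -1
negate -> 0 -1 -1 -1 1
*      -> 0 -1 -1 -1
swap   -> 0 -1 -1 -1
over   -> 0 -1 -1 -1 -1
-6     -> 0 -1 -1 -1 -1 -6
mod    -> 0 -1 -1 -1 -1
-      -> 0 -1 -1 0
over   -> 0 -1 -1 0 -1
*      -> 0 -1 -1 0
-      -> 0 -1 -1
+      -> 0 -2
dup    -> 0 -2 -2
drop   -> 0 -2
swap   -> -2 0
12     -> -2 0 12
rot    -> 0 12 -2
*      -> 0 -24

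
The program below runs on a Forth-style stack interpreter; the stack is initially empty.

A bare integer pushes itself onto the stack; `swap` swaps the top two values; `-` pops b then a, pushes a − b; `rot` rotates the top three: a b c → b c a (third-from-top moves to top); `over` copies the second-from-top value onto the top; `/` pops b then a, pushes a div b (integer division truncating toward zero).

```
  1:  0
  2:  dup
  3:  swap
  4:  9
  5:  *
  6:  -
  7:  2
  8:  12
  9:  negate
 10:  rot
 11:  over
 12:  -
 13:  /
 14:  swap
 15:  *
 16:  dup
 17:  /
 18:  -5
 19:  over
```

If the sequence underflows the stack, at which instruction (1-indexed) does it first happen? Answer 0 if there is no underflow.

0

0       0
dup     0 0
swap    0 0
9       0 0 9
*       0 0
-       0
2       0 2
12      0 2 12
negate  0 2 -12
rot     2 -12 0
over    2 -12 0 -12
-       2 -12 12
/       2 -1
swap    -1 2
*       -2
dup     -2 -2
/       1
-5      1 -5
over    1 -5 1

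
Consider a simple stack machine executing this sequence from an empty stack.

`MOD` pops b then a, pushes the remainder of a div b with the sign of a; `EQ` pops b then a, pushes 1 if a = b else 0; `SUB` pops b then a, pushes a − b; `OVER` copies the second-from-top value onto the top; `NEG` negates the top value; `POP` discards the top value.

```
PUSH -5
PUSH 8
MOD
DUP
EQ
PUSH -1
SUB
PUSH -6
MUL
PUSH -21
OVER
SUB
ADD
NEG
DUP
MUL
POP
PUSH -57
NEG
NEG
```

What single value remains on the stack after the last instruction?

-57

PUSH -5  : -5
PUSH 8   : -5 8
MOD      : -5
DUP      : -5 -5
EQ       : 1
PUSH -1  : 1 -1
SUB      : 2
PUSH -6  : 2 -6
MUL      : -12
PUSH -21 : -12 -21
OVER     : -12 -21 -12
SUB      : -12 -9
ADD      : -21
NEG      : 21
DUP      : 21 21
MUL      : 441
POP      : (empty)
PUSH -57 : -57
NEG      : 57
NEG      : -57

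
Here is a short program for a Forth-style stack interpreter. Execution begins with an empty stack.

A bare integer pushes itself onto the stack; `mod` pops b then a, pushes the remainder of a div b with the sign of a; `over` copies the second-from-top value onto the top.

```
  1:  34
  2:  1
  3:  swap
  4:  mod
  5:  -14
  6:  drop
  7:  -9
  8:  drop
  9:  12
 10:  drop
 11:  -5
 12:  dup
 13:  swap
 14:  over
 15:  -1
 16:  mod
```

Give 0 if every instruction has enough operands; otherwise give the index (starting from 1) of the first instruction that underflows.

0

34   → 34
1    → 34 1
swap → 1 34
mod  → 1
-14  → 1 -14
drop → 1
-9   → 1 -9
drop → 1
12   → 1 12
drop → 1
-5   → 1 -5
dup  → 1 -5 -5
swap → 1 -5 -5
over → 1 -5 -5 -5
-1   → 1 -5 -5 -5 -1
mod  → 1 -5 -5 0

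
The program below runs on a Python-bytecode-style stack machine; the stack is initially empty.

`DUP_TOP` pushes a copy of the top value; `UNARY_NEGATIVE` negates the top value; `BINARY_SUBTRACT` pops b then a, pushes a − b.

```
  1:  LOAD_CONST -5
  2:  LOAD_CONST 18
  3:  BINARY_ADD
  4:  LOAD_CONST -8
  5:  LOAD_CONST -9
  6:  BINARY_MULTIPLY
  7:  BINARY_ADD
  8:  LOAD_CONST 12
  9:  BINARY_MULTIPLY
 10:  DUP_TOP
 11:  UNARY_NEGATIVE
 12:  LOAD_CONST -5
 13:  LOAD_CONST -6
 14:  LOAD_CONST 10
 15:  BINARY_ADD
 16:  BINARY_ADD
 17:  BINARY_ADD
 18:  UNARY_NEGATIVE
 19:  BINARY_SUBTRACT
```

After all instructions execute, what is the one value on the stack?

LOAD_CONST -5   : -5
LOAD_CONST 18   : -5 18
BINARY_ADD      : 13
LOAD_CONST -8   : 13 -8
LOAD_CONST -9   : 13 -8 -9
BINARY_MULTIPLY : 13 72
BINARY_ADD      : 85
LOAD_CONST 12   : 85 12
BINARY_MULTIPLY : 1020
DUP_TOP         : 1020 1020
UNARY_NEGATIVE  : 1020 -1020
LOAD_CONST -5   : 1020 -1020 -5
LOAD_CONST -6   : 1020 -1020 -5 -6
LOAD_CONST 10   : 1020 -1020 -5 -6 10
BINARY_ADD      : 1020 -1020 -5 4
BINARY_ADD      : 1020 -1020 -1
BINARY_ADD      : 1020 -1021
UNARY_NEGATIVE  : 1020 1021
BINARY_SUBTRACT : -1

-1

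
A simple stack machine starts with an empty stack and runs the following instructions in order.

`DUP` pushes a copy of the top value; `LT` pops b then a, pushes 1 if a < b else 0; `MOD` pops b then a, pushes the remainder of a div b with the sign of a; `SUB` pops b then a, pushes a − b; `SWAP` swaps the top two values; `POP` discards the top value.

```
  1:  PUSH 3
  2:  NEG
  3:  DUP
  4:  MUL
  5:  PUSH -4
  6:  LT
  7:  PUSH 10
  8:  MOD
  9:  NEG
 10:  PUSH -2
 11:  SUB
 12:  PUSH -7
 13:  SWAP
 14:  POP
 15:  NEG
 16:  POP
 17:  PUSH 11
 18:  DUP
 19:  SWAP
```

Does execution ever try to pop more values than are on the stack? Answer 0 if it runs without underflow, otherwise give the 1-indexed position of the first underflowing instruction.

0

PUSH 3  -> 3
NEG     -> -3
DUP     -> -3 -3
MUL     -> 9
PUSH -4 -> 9 -4
LT      -> 0
PUSH 10 -> 0 10
MOD     -> 0
NEG     -> 0
PUSH -2 -> 0 -2
SUB     -> 2
PUSH -7 -> 2 -7
SWAP    -> -7 2
POP     -> -7
NEG     -> 7
POP     -> (empty)
PUSH 11 -> 11
DUP     -> 11 11
SWAP    -> 11 11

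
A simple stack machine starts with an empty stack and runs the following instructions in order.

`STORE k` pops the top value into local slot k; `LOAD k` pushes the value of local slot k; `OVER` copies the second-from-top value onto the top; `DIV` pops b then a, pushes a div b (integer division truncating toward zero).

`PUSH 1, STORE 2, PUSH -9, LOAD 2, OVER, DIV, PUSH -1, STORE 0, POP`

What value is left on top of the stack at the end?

-9

PUSH 1   [1]
STORE 2  []
PUSH -9  [-9]
LOAD 2   [-9, 1]
OVER     [-9, 1, -9]
DIV      [-9, 0]
PUSH -1  [-9, 0, -1]
STORE 0  [-9, 0]
POP      [-9]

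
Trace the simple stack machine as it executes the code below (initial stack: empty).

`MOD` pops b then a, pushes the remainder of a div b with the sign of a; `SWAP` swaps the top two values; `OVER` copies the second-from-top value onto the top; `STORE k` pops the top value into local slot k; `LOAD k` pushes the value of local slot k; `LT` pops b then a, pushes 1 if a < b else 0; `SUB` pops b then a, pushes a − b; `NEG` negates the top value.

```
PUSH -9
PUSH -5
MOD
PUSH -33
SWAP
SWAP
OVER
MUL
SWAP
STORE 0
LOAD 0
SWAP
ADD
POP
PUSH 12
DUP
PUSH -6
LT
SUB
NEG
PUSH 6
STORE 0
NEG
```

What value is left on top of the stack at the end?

12

PUSH -9  -> -9
PUSH -5  -> -9 -5
MOD      -> -4
PUSH -33 -> -4 -33
SWAP     -> -33 -4
SWAP     -> -4 -33
OVER     -> -4 -33 -4
MUL      -> -4 132
SWAP     -> 132 -4
STORE 0  -> 132
LOAD 0   -> 132 -4
SWAP     -> -4 132
ADD      -> 128
POP      -> (empty)
PUSH 12  -> 12
DUP      -> 12 12
PUSH -6  -> 12 12 -6
LT       -> 12 0
SUB      -> 12
NEG      -> -12
PUSH 6   -> -12 6
STORE 0  -> -12
NEG      -> 12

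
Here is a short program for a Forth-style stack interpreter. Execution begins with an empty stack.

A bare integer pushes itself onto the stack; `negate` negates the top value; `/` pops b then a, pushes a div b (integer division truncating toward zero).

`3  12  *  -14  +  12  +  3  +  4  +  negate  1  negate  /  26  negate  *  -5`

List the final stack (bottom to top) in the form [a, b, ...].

3      → 3
12     → 3 12
*      → 36
-14    → 36 -14
+      → 22
12     → 22 12
+      → 34
3      → 34 3
+      → 37
4      → 37 4
+      → 41
negate → -41
1      → -41 1
negate → -41 -1
/      → 41
26     → 41 26
negate → 41 -26
*      → -1066
-5     → -1066 -5

[-1066, -5]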